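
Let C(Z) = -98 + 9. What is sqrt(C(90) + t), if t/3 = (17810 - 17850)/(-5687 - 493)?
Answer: I*sqrt(943995)/103 ≈ 9.433*I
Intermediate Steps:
C(Z) = -89
t = 2/103 (t = 3*((17810 - 17850)/(-5687 - 493)) = 3*(-40/(-6180)) = 3*(-40*(-1/6180)) = 3*(2/309) = 2/103 ≈ 0.019417)
sqrt(C(90) + t) = sqrt(-89 + 2/103) = sqrt(-9165/103) = I*sqrt(943995)/103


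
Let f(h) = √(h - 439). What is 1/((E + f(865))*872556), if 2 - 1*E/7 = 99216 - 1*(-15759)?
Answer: -804811/565172622631624020 - √426/565172622631624020 ≈ -1.4240e-12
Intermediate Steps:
E = -804811 (E = 14 - 7*(99216 - 1*(-15759)) = 14 - 7*(99216 + 15759) = 14 - 7*114975 = 14 - 804825 = -804811)
f(h) = √(-439 + h)
1/((E + f(865))*872556) = 1/(-804811 + √(-439 + 865)*872556) = (1/872556)/(-804811 + √426) = 1/(872556*(-804811 + √426))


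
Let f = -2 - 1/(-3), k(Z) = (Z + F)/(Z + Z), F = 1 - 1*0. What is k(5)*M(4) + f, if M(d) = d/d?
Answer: -16/15 ≈ -1.0667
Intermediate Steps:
F = 1 (F = 1 + 0 = 1)
M(d) = 1
k(Z) = (1 + Z)/(2*Z) (k(Z) = (Z + 1)/(Z + Z) = (1 + Z)/((2*Z)) = (1 + Z)*(1/(2*Z)) = (1 + Z)/(2*Z))
f = -5/3 (f = -2 - 1*(-⅓) = -2 + ⅓ = -5/3 ≈ -1.6667)
k(5)*M(4) + f = ((½)*(1 + 5)/5)*1 - 5/3 = ((½)*(⅕)*6)*1 - 5/3 = (⅗)*1 - 5/3 = ⅗ - 5/3 = -16/15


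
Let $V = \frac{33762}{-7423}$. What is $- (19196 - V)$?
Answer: $- \frac{142525670}{7423} \approx -19201.0$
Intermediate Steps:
$V = - \frac{33762}{7423}$ ($V = 33762 \left(- \frac{1}{7423}\right) = - \frac{33762}{7423} \approx -4.5483$)
$- (19196 - V) = - (19196 - - \frac{33762}{7423}) = - (19196 + \frac{33762}{7423}) = \left(-1\right) \frac{142525670}{7423} = - \frac{142525670}{7423}$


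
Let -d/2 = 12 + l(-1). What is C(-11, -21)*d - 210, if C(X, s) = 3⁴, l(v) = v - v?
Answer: -2154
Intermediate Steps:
l(v) = 0
C(X, s) = 81
d = -24 (d = -2*(12 + 0) = -2*12 = -24)
C(-11, -21)*d - 210 = 81*(-24) - 210 = -1944 - 210 = -2154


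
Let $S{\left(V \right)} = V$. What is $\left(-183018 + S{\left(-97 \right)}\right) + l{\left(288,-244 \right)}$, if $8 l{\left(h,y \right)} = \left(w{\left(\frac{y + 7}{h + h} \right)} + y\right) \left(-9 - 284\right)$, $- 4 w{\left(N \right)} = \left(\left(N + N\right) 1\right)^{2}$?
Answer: $- \frac{51365501179}{294912} \approx -1.7417 \cdot 10^{5}$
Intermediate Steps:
$w{\left(N \right)} = - N^{2}$ ($w{\left(N \right)} = - \frac{\left(\left(N + N\right) 1\right)^{2}}{4} = - \frac{\left(2 N 1\right)^{2}}{4} = - \frac{\left(2 N\right)^{2}}{4} = - \frac{4 N^{2}}{4} = - N^{2}$)
$l{\left(h,y \right)} = - \frac{293 y}{8} + \frac{293 \left(7 + y\right)^{2}}{32 h^{2}}$ ($l{\left(h,y \right)} = \frac{\left(- \left(\frac{y + 7}{h + h}\right)^{2} + y\right) \left(-9 - 284\right)}{8} = \frac{\left(- \left(\frac{7 + y}{2 h}\right)^{2} + y\right) \left(-293\right)}{8} = \frac{\left(- \frac{\left(7 + y\right)^{2}}{4 h^{2}} + y\right) \left(-293\right)}{8} = \frac{\left(y - \frac{\left(7 + y\right)^{2}}{4 h^{2}}\right) \left(-293\right)}{8} = \frac{- 293 y + \frac{293 \left(7 + y\right)^{2}}{4 h^{2}}}{8} = - \frac{293 y}{8} + \frac{293 \left(7 + y\right)^{2}}{32 h^{2}}$)
$\left(-183018 + S{\left(-97 \right)}\right) + l{\left(288,-244 \right)} = \left(-183018 - 97\right) + \left(\left(- \frac{293}{8}\right) \left(-244\right) + \frac{293 \left(7 - 244\right)^{2}}{32 \cdot 82944}\right) = -183115 + \left(\frac{17873}{2} + \frac{293}{32} \cdot \frac{1}{82944} \left(-237\right)^{2}\right) = -183115 + \left(\frac{17873}{2} + \frac{293}{32} \cdot \frac{1}{82944} \cdot 56169\right) = -183115 + \left(\frac{17873}{2} + \frac{1828613}{294912}\right) = -183115 + \frac{2637309701}{294912} = - \frac{51365501179}{294912}$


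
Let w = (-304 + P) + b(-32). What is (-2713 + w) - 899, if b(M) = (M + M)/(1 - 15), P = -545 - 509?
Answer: -34758/7 ≈ -4965.4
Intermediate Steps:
P = -1054
b(M) = -M/7 (b(M) = (2*M)/(-14) = (2*M)*(-1/14) = -M/7)
w = -9474/7 (w = (-304 - 1054) - ⅐*(-32) = -1358 + 32/7 = -9474/7 ≈ -1353.4)
(-2713 + w) - 899 = (-2713 - 9474/7) - 899 = -28465/7 - 899 = -34758/7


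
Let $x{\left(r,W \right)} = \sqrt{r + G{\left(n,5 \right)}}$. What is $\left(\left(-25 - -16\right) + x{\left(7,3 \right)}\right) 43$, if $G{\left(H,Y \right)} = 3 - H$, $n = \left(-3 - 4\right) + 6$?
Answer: $-387 + 43 \sqrt{11} \approx -244.39$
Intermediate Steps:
$n = -1$ ($n = -7 + 6 = -1$)
$x{\left(r,W \right)} = \sqrt{4 + r}$ ($x{\left(r,W \right)} = \sqrt{r + \left(3 - -1\right)} = \sqrt{r + \left(3 + 1\right)} = \sqrt{r + 4} = \sqrt{4 + r}$)
$\left(\left(-25 - -16\right) + x{\left(7,3 \right)}\right) 43 = \left(\left(-25 - -16\right) + \sqrt{4 + 7}\right) 43 = \left(\left(-25 + 16\right) + \sqrt{11}\right) 43 = \left(-9 + \sqrt{11}\right) 43 = -387 + 43 \sqrt{11}$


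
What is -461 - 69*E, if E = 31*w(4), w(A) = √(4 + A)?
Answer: -461 - 4278*√2 ≈ -6511.0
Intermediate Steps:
E = 62*√2 (E = 31*√(4 + 4) = 31*√8 = 31*(2*√2) = 62*√2 ≈ 87.681)
-461 - 69*E = -461 - 4278*√2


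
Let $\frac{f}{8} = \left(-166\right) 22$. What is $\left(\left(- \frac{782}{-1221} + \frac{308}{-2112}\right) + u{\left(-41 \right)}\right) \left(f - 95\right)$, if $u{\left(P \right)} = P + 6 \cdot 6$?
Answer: $\frac{859955429}{6512} \approx 1.3206 \cdot 10^{5}$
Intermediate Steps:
$u{\left(P \right)} = 36 + P$ ($u{\left(P \right)} = P + 36 = 36 + P$)
$f = -29216$ ($f = 8 \left(\left(-166\right) 22\right) = 8 \left(-3652\right) = -29216$)
$\left(\left(- \frac{782}{-1221} + \frac{308}{-2112}\right) + u{\left(-41 \right)}\right) \left(f - 95\right) = \left(\left(- \frac{782}{-1221} + \frac{308}{-2112}\right) + \left(36 - 41\right)\right) \left(-29216 - 95\right) = \left(\left(\left(-782\right) \left(- \frac{1}{1221}\right) + 308 \left(- \frac{1}{2112}\right)\right) - 5\right) \left(-29311\right) = \left(\left(\frac{782}{1221} - \frac{7}{48}\right) - 5\right) \left(-29311\right) = \left(\frac{3221}{6512} - 5\right) \left(-29311\right) = \left(- \frac{29339}{6512}\right) \left(-29311\right) = \frac{859955429}{6512}$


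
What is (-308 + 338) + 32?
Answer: 62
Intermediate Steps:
(-308 + 338) + 32 = 30 + 32 = 62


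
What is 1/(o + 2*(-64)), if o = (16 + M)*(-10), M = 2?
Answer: -1/308 ≈ -0.0032468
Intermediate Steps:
o = -180 (o = (16 + 2)*(-10) = 18*(-10) = -180)
1/(o + 2*(-64)) = 1/(-180 + 2*(-64)) = 1/(-180 - 128) = 1/(-308) = -1/308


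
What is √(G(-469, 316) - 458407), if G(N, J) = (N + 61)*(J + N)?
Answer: I*√395983 ≈ 629.27*I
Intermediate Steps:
G(N, J) = (61 + N)*(J + N)
√(G(-469, 316) - 458407) = √(((-469)² + 61*316 + 61*(-469) + 316*(-469)) - 458407) = √((219961 + 19276 - 28609 - 148204) - 458407) = √(62424 - 458407) = √(-395983) = I*√395983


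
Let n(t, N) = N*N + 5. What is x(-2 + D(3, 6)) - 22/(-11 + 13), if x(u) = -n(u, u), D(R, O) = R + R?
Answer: -32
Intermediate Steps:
n(t, N) = 5 + N² (n(t, N) = N² + 5 = 5 + N²)
D(R, O) = 2*R
x(u) = -5 - u² (x(u) = -(5 + u²) = -5 - u²)
x(-2 + D(3, 6)) - 22/(-11 + 13) = (-5 - (-2 + 2*3)²) - 22/(-11 + 13) = (-5 - (-2 + 6)²) - 22/2 = (-5 - 1*4²) + (½)*(-22) = (-5 - 1*16) - 11 = (-5 - 16) - 11 = -21 - 11 = -32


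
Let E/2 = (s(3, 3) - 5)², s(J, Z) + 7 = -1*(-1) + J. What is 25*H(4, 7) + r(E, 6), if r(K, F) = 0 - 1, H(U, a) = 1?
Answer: 24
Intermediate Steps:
s(J, Z) = -6 + J (s(J, Z) = -7 + (-1*(-1) + J) = -7 + (1 + J) = -6 + J)
E = 128 (E = 2*((-6 + 3) - 5)² = 2*(-3 - 5)² = 2*(-8)² = 2*64 = 128)
r(K, F) = -1
25*H(4, 7) + r(E, 6) = 25*1 - 1 = 25 - 1 = 24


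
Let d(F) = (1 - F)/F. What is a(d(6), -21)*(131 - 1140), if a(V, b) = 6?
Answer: -6054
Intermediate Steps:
d(F) = (1 - F)/F
a(d(6), -21)*(131 - 1140) = 6*(131 - 1140) = 6*(-1009) = -6054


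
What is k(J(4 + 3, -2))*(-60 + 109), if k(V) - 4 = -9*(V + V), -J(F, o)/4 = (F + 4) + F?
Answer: 63700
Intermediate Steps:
J(F, o) = -16 - 8*F (J(F, o) = -4*((F + 4) + F) = -4*((4 + F) + F) = -4*(4 + 2*F) = -16 - 8*F)
k(V) = 4 - 18*V (k(V) = 4 - 9*(V + V) = 4 - 18*V)
k(J(4 + 3, -2))*(-60 + 109) = (4 - 18*(-16 - 8*(4 + 3)))*(-60 + 109) = (4 - 18*(-16 - 8*7))*49 = (4 - 18*(-16 - 56))*49 = (4 - 18*(-72))*49 = (4 + 1296)*49 = 1300*49 = 63700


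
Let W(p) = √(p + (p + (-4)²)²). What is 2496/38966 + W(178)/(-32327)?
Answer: 1248/19483 - √37814/32327 ≈ 0.058040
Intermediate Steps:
W(p) = √(p + (16 + p)²) (W(p) = √(p + (p + 16)²) = √(p + (16 + p)²))
2496/38966 + W(178)/(-32327) = 2496/38966 + √(178 + (16 + 178)²)/(-32327) = 2496*(1/38966) + √(178 + 194²)*(-1/32327) = 1248/19483 + √(178 + 37636)*(-1/32327) = 1248/19483 + √37814*(-1/32327) = 1248/19483 - √37814/32327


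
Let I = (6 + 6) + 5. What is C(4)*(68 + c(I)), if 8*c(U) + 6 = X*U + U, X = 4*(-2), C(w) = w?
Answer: 419/2 ≈ 209.50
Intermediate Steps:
X = -8
I = 17 (I = 12 + 5 = 17)
c(U) = -¾ - 7*U/8 (c(U) = -¾ + (-8*U + U)/8 = -¾ + (-7*U)/8 = -¾ - 7*U/8)
C(4)*(68 + c(I)) = 4*(68 + (-¾ - 7/8*17)) = 4*(68 + (-¾ - 119/8)) = 4*(68 - 125/8) = 4*(419/8) = 419/2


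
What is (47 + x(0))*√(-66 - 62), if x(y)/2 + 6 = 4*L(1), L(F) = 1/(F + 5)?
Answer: 872*I*√2/3 ≈ 411.06*I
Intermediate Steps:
L(F) = 1/(5 + F)
x(y) = -32/3 (x(y) = -12 + 2*(4/(5 + 1)) = -12 + 2*(4/6) = -12 + 2*(4*(⅙)) = -12 + 2*(⅔) = -12 + 4/3 = -32/3)
(47 + x(0))*√(-66 - 62) = (47 - 32/3)*√(-66 - 62) = 109*√(-128)/3 = 109*(8*I*√2)/3 = 872*I*√2/3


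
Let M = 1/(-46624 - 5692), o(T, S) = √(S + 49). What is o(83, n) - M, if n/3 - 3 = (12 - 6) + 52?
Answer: 1/52316 + 2*√58 ≈ 15.232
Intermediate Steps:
n = 183 (n = 9 + 3*((12 - 6) + 52) = 9 + 3*(6 + 52) = 9 + 3*58 = 9 + 174 = 183)
o(T, S) = √(49 + S)
M = -1/52316 (M = 1/(-52316) = -1/52316 ≈ -1.9115e-5)
o(83, n) - M = √(49 + 183) - 1*(-1/52316) = √232 + 1/52316 = 2*√58 + 1/52316 = 1/52316 + 2*√58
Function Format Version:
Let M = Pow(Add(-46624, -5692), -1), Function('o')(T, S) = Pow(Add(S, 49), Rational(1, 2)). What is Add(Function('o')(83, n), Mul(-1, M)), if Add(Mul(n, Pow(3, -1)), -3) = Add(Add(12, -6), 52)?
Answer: Add(Rational(1, 52316), Mul(2, Pow(58, Rational(1, 2)))) ≈ 15.232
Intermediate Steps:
n = 183 (n = Add(9, Mul(3, Add(Add(12, -6), 52))) = Add(9, Mul(3, Add(6, 52))) = Add(9, Mul(3, 58)) = Add(9, 174) = 183)
Function('o')(T, S) = Pow(Add(49, S), Rational(1, 2))
M = Rational(-1, 52316) (M = Pow(-52316, -1) = Rational(-1, 52316) ≈ -1.9115e-5)
Add(Function('o')(83, n), Mul(-1, M)) = Add(Pow(Add(49, 183), Rational(1, 2)), Mul(-1, Rational(-1, 52316))) = Add(Pow(232, Rational(1, 2)), Rational(1, 52316)) = Add(Mul(2, Pow(58, Rational(1, 2))), Rational(1, 52316)) = Add(Rational(1, 52316), Mul(2, Pow(58, Rational(1, 2))))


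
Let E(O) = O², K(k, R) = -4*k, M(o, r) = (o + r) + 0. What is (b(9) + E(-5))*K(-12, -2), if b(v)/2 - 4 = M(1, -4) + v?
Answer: 2160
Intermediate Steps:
M(o, r) = o + r
b(v) = 2 + 2*v (b(v) = 8 + 2*((1 - 4) + v) = 8 + 2*(-3 + v) = 8 + (-6 + 2*v) = 2 + 2*v)
(b(9) + E(-5))*K(-12, -2) = ((2 + 2*9) + (-5)²)*(-4*(-12)) = ((2 + 18) + 25)*48 = (20 + 25)*48 = 45*48 = 2160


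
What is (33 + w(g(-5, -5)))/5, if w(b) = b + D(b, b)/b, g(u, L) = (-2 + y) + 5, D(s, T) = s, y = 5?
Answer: 42/5 ≈ 8.4000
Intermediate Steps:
g(u, L) = 8 (g(u, L) = (-2 + 5) + 5 = 3 + 5 = 8)
w(b) = 1 + b (w(b) = b + b/b = b + 1 = 1 + b)
(33 + w(g(-5, -5)))/5 = (33 + (1 + 8))/5 = (33 + 9)*(⅕) = 42*(⅕) = 42/5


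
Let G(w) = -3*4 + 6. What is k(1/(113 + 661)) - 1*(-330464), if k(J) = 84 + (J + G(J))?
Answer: 255839509/774 ≈ 3.3054e+5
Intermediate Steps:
G(w) = -6 (G(w) = -12 + 6 = -6)
k(J) = 78 + J (k(J) = 84 + (J - 6) = 84 + (-6 + J) = 78 + J)
k(1/(113 + 661)) - 1*(-330464) = (78 + 1/(113 + 661)) - 1*(-330464) = (78 + 1/774) + 330464 = 60373/774 + 330464 = 255839509/774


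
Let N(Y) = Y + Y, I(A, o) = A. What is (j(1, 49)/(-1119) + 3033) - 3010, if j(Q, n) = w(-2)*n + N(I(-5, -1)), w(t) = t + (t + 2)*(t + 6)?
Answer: 8615/373 ≈ 23.097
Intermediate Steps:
N(Y) = 2*Y
w(t) = t + (2 + t)*(6 + t)
j(Q, n) = -10 - 2*n (j(Q, n) = (12 + (-2)**2 + 9*(-2))*n + 2*(-5) = (12 + 4 - 18)*n - 10 = -2*n - 10 = -10 - 2*n)
(j(1, 49)/(-1119) + 3033) - 3010 = ((-10 - 2*49)/(-1119) + 3033) - 3010 = ((-10 - 98)*(-1/1119) + 3033) - 3010 = (-108*(-1/1119) + 3033) - 3010 = (36/373 + 3033) - 3010 = 1131345/373 - 3010 = 8615/373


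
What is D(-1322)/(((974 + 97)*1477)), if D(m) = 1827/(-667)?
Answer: -1/577507 ≈ -1.7316e-6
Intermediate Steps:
D(m) = -63/23 (D(m) = 1827*(-1/667) = -63/23)
D(-1322)/(((974 + 97)*1477)) = -63*1/(1477*(974 + 97))/23 = -63/(23*(1071*1477)) = -63/23/1581867 = -63/23*1/1581867 = -1/577507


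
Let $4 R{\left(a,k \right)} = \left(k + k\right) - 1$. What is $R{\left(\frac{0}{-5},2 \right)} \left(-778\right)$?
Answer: $- \frac{1167}{2} \approx -583.5$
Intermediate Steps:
$R{\left(a,k \right)} = - \frac{1}{4} + \frac{k}{2}$ ($R{\left(a,k \right)} = \frac{\left(k + k\right) - 1}{4} = \frac{2 k - 1}{4} = \frac{-1 + 2 k}{4} = - \frac{1}{4} + \frac{k}{2}$)
$R{\left(\frac{0}{-5},2 \right)} \left(-778\right) = \left(- \frac{1}{4} + \frac{1}{2} \cdot 2\right) \left(-778\right) = \left(- \frac{1}{4} + 1\right) \left(-778\right) = \frac{3}{4} \left(-778\right) = - \frac{1167}{2}$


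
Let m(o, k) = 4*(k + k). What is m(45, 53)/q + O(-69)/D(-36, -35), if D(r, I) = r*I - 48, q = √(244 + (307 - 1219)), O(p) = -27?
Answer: -9/404 - 212*I*√167/167 ≈ -0.022277 - 16.405*I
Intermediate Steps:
m(o, k) = 8*k (m(o, k) = 4*(2*k) = 8*k)
q = 2*I*√167 (q = √(244 - 912) = √(-668) = 2*I*√167 ≈ 25.846*I)
D(r, I) = -48 + I*r (D(r, I) = I*r - 48 = -48 + I*r)
m(45, 53)/q + O(-69)/D(-36, -35) = (8*53)/((2*I*√167)) - 27/(-48 - 35*(-36)) = 424*(-I*√167/334) - 27/(-48 + 1260) = -212*I*√167/167 - 27/1212 = -212*I*√167/167 - 27*1/1212 = -212*I*√167/167 - 9/404 = -9/404 - 212*I*√167/167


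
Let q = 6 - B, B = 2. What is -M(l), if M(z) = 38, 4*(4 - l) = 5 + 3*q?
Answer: -38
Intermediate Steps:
q = 4 (q = 6 - 1*2 = 6 - 2 = 4)
l = -1/4 (l = 4 - (5 + 3*4)/4 = 4 - (5 + 12)/4 = 4 - 1/4*17 = 4 - 17/4 = -1/4 ≈ -0.25000)
-M(l) = -1*38 = -38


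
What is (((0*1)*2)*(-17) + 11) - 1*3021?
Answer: -3010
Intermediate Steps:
(((0*1)*2)*(-17) + 11) - 1*3021 = ((0*2)*(-17) + 11) - 3021 = (0*(-17) + 11) - 3021 = (0 + 11) - 3021 = 11 - 3021 = -3010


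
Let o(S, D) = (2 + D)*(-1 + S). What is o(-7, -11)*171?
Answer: 12312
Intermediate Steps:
o(S, D) = (-1 + S)*(2 + D)
o(-7, -11)*171 = (-2 - 1*(-11) + 2*(-7) - 11*(-7))*171 = (-2 + 11 - 14 + 77)*171 = 72*171 = 12312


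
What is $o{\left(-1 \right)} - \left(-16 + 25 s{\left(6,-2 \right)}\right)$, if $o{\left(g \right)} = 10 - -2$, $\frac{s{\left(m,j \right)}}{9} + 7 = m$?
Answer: $253$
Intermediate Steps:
$s{\left(m,j \right)} = -63 + 9 m$
$o{\left(g \right)} = 12$ ($o{\left(g \right)} = 10 + 2 = 12$)
$o{\left(-1 \right)} - \left(-16 + 25 s{\left(6,-2 \right)}\right) = 12 - \left(-16 + 25 \left(-63 + 9 \cdot 6\right)\right) = 12 - \left(-16 + 25 \left(-63 + 54\right)\right) = 12 - \left(-16 + 25 \left(-9\right)\right) = 12 - \left(-16 - 225\right) = 12 - -241 = 12 + 241 = 253$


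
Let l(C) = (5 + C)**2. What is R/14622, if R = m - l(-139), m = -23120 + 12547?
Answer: -28529/14622 ≈ -1.9511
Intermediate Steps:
m = -10573
R = -28529 (R = -10573 - (5 - 139)**2 = -10573 - 1*(-134)**2 = -10573 - 1*17956 = -10573 - 17956 = -28529)
R/14622 = -28529/14622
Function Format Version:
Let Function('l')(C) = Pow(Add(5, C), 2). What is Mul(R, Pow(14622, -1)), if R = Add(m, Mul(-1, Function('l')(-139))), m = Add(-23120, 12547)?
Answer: Rational(-28529, 14622) ≈ -1.9511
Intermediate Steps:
m = -10573
R = -28529 (R = Add(-10573, Mul(-1, Pow(Add(5, -139), 2))) = Add(-10573, Mul(-1, Pow(-134, 2))) = Add(-10573, Mul(-1, 17956)) = Add(-10573, -17956) = -28529)
Mul(R, Pow(14622, -1)) = Mul(-28529, Pow(14622, -1)) = Mul(-28529, Rational(1, 14622)) = Rational(-28529, 14622)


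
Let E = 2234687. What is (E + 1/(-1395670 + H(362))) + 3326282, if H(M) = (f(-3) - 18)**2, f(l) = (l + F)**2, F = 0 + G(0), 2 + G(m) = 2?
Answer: 7760827165740/1395589 ≈ 5.5610e+6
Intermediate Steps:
G(m) = 0 (G(m) = -2 + 2 = 0)
F = 0 (F = 0 + 0 = 0)
f(l) = l**2 (f(l) = (l + 0)**2 = l**2)
H(M) = 81 (H(M) = ((-3)**2 - 18)**2 = (9 - 18)**2 = (-9)**2 = 81)
(E + 1/(-1395670 + H(362))) + 3326282 = (2234687 + 1/(-1395670 + 81)) + 3326282 = (2234687 + 1/(-1395589)) + 3326282 = (2234687 - 1/1395589) + 3326282 = 3118704595642/1395589 + 3326282 = 7760827165740/1395589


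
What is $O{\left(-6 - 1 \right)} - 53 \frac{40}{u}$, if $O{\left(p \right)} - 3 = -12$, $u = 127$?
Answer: $- \frac{3263}{127} \approx -25.693$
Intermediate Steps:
$O{\left(p \right)} = -9$ ($O{\left(p \right)} = 3 - 12 = -9$)
$O{\left(-6 - 1 \right)} - 53 \frac{40}{u} = -9 - 53 \cdot \frac{40}{127} = -9 - 53 \cdot 40 \cdot \frac{1}{127} = -9 - \frac{2120}{127} = - \frac{3263}{127}$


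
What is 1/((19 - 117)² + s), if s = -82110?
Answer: -1/72506 ≈ -1.3792e-5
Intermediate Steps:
1/((19 - 117)² + s) = 1/((19 - 117)² - 82110) = 1/((-98)² - 82110) = 1/(9604 - 82110) = 1/(-72506) = -1/72506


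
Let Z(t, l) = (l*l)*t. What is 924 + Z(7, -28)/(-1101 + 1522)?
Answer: 394492/421 ≈ 937.04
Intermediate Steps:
Z(t, l) = t*l² (Z(t, l) = l²*t = t*l²)
924 + Z(7, -28)/(-1101 + 1522) = 924 + (7*(-28)²)/(-1101 + 1522) = 924 + (7*784)/421 = 924 + 5488*(1/421) = 924 + 5488/421 = 394492/421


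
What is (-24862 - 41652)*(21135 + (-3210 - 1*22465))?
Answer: 301973560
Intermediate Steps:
(-24862 - 41652)*(21135 + (-3210 - 1*22465)) = -66514*(21135 + (-3210 - 22465)) = -66514*(21135 - 25675) = -66514*(-4540) = 301973560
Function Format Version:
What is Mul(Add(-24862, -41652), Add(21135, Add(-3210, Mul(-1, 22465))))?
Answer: 301973560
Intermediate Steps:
Mul(Add(-24862, -41652), Add(21135, Add(-3210, Mul(-1, 22465)))) = Mul(-66514, Add(21135, Add(-3210, -22465))) = Mul(-66514, Add(21135, -25675)) = Mul(-66514, -4540) = 301973560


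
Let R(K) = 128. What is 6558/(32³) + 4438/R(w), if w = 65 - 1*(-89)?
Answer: 571343/16384 ≈ 34.872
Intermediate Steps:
w = 154 (w = 65 + 89 = 154)
6558/(32³) + 4438/R(w) = 6558/(32³) + 4438/128 = 6558/32768 + 4438*(1/128) = 6558*(1/32768) + 2219/64 = 3279/16384 + 2219/64 = 571343/16384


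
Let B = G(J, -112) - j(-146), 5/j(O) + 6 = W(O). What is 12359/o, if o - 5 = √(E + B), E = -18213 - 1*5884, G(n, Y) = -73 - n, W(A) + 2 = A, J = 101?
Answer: 9516430/3741579 - 12359*I*√575610266/3741579 ≈ 2.5434 - 79.249*I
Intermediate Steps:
W(A) = -2 + A
j(O) = 5/(-8 + O) (j(O) = 5/(-6 + (-2 + O)) = 5/(-8 + O))
E = -24097 (E = -18213 - 5884 = -24097)
B = -26791/154 (B = (-73 - 1*101) - 5/(-8 - 146) = (-73 - 101) - 5/(-154) = -174 - 5*(-1)/154 = -174 - 1*(-5/154) = -174 + 5/154 = -26791/154 ≈ -173.97)
o = 5 + I*√575610266/154 (o = 5 + √(-24097 - 26791/154) = 5 + √(-3737729/154) = 5 + I*√575610266/154 ≈ 5.0 + 155.79*I)
12359/o = 12359/(5 + I*√575610266/154)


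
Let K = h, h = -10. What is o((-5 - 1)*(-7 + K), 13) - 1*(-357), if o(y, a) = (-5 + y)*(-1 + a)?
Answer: 1521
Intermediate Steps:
K = -10
o(y, a) = (-1 + a)*(-5 + y)
o((-5 - 1)*(-7 + K), 13) - 1*(-357) = (5 - (-5 - 1)*(-7 - 10) - 5*13 + 13*((-5 - 1)*(-7 - 10))) - 1*(-357) = (5 - (-6)*(-17) - 65 + 13*(-6*(-17))) + 357 = (5 - 1*102 - 65 + 13*102) + 357 = (5 - 102 - 65 + 1326) + 357 = 1164 + 357 = 1521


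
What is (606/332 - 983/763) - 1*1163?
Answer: -147235243/126658 ≈ -1162.5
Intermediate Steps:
(606/332 - 983/763) - 1*1163 = (606*(1/332) - 983*1/763) - 1163 = (303/166 - 983/763) - 1163 = 68011/126658 - 1163 = -147235243/126658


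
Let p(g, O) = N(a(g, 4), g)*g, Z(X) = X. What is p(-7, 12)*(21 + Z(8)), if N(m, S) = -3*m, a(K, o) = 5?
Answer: 3045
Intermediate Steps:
p(g, O) = -15*g (p(g, O) = (-3*5)*g = -15*g)
p(-7, 12)*(21 + Z(8)) = (-15*(-7))*(21 + 8) = 105*29 = 3045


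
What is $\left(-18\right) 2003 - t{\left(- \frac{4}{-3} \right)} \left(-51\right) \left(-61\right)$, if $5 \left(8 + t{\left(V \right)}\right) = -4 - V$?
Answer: $- \frac{39238}{5} \approx -7847.6$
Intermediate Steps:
$t{\left(V \right)} = - \frac{44}{5} - \frac{V}{5}$ ($t{\left(V \right)} = -8 + \frac{-4 - V}{5} = -8 - \left(\frac{4}{5} + \frac{V}{5}\right) = - \frac{44}{5} - \frac{V}{5}$)
$\left(-18\right) 2003 - t{\left(- \frac{4}{-3} \right)} \left(-51\right) \left(-61\right) = \left(-18\right) 2003 - \left(- \frac{44}{5} - \frac{\left(-4\right) \frac{1}{-3}}{5}\right) \left(-51\right) \left(-61\right) = -36054 - \left(- \frac{44}{5} - \frac{\left(-4\right) \left(- \frac{1}{3}\right)}{5}\right) \left(-51\right) \left(-61\right) = -36054 - \left(- \frac{44}{5} - \frac{4}{15}\right) \left(-51\right) \left(-61\right) = -36054 - \left(- \frac{136}{15}\right) \left(-51\right) \left(-61\right) = -36054 - \frac{2312}{5} \left(-61\right) = -36054 - - \frac{141032}{5} = -36054 + \frac{141032}{5} = - \frac{39238}{5}$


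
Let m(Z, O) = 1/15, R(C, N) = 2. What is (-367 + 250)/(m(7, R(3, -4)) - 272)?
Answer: 1755/4079 ≈ 0.43025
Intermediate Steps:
m(Z, O) = 1/15 (m(Z, O) = 1*(1/15) = 1/15)
(-367 + 250)/(m(7, R(3, -4)) - 272) = (-367 + 250)/(1/15 - 272) = -117/(-4079/15) = -117*(-15/4079) = 1755/4079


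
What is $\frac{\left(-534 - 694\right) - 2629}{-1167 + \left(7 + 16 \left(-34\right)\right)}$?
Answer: $\frac{3857}{1704} \approx 2.2635$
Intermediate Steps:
$\frac{\left(-534 - 694\right) - 2629}{-1167 + \left(7 + 16 \left(-34\right)\right)} = \frac{\left(-534 - 694\right) - 2629}{-1167 + \left(7 - 544\right)} = \frac{-1228 - 2629}{-1167 - 537} = - \frac{3857}{-1704} = \left(-3857\right) \left(- \frac{1}{1704}\right) = \frac{3857}{1704}$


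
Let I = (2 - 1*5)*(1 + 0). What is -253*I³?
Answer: 6831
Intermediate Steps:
I = -3 (I = (2 - 5)*1 = -3*1 = -3)
-253*I³ = -253*(-3)³ = -253*(-27) = 6831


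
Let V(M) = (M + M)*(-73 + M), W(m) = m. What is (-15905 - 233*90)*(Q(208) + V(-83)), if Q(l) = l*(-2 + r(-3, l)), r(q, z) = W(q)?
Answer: -916565000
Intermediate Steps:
r(q, z) = q
Q(l) = -5*l (Q(l) = l*(-2 - 3) = l*(-5) = -5*l)
V(M) = 2*M*(-73 + M) (V(M) = (2*M)*(-73 + M) = 2*M*(-73 + M))
(-15905 - 233*90)*(Q(208) + V(-83)) = (-15905 - 233*90)*(-5*208 + 2*(-83)*(-73 - 83)) = (-15905 - 20970)*(-1040 + 2*(-83)*(-156)) = -36875*(-1040 + 25896) = -36875*24856 = -916565000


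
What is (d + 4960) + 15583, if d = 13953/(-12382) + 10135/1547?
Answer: 393604126301/19154954 ≈ 20548.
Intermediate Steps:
d = 103906279/19154954 (d = 13953*(-1/12382) + 10135*(1/1547) = -13953/12382 + 10135/1547 = 103906279/19154954 ≈ 5.4245)
(d + 4960) + 15583 = (103906279/19154954 + 4960) + 15583 = 95112478119/19154954 + 15583 = 393604126301/19154954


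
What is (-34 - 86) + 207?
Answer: 87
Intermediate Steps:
(-34 - 86) + 207 = -120 + 207 = 87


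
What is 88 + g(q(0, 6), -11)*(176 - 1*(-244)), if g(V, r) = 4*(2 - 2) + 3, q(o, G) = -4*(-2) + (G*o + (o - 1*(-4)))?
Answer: 1348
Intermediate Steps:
q(o, G) = 12 + o + G*o (q(o, G) = 8 + (G*o + (o + 4)) = 8 + (G*o + (4 + o)) = 8 + (4 + o + G*o) = 12 + o + G*o)
g(V, r) = 3 (g(V, r) = 4*0 + 3 = 0 + 3 = 3)
88 + g(q(0, 6), -11)*(176 - 1*(-244)) = 88 + 3*(176 - 1*(-244)) = 88 + 3*(176 + 244) = 88 + 3*420 = 88 + 1260 = 1348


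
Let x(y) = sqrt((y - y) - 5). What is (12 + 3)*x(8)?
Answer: 15*I*sqrt(5) ≈ 33.541*I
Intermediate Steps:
x(y) = I*sqrt(5) (x(y) = sqrt(0 - 5) = sqrt(-5) = I*sqrt(5))
(12 + 3)*x(8) = (12 + 3)*(I*sqrt(5)) = 15*(I*sqrt(5)) = 15*I*sqrt(5)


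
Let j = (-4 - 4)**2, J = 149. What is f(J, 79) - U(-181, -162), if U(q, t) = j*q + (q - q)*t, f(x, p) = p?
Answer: 11663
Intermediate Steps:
j = 64 (j = (-8)**2 = 64)
U(q, t) = 64*q (U(q, t) = 64*q + (q - q)*t = 64*q + 0*t = 64*q + 0 = 64*q)
f(J, 79) - U(-181, -162) = 79 - 64*(-181) = 79 - 1*(-11584) = 79 + 11584 = 11663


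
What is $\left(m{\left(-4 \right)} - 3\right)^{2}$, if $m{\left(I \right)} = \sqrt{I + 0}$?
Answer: $5 - 12 i \approx 5.0 - 12.0 i$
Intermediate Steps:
$m{\left(I \right)} = \sqrt{I}$
$\left(m{\left(-4 \right)} - 3\right)^{2} = \left(\sqrt{-4} - 3\right)^{2} = \left(2 i - 3\right)^{2} = \left(-3 + 2 i\right)^{2}$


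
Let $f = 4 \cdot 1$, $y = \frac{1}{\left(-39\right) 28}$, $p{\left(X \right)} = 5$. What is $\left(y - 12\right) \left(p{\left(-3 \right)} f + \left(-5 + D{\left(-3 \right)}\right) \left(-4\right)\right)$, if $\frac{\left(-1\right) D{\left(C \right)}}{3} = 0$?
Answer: $- \frac{131050}{273} \approx -480.04$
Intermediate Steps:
$D{\left(C \right)} = 0$ ($D{\left(C \right)} = \left(-3\right) 0 = 0$)
$y = - \frac{1}{1092}$ ($y = \left(- \frac{1}{39}\right) \frac{1}{28} = - \frac{1}{1092} \approx -0.00091575$)
$f = 4$
$\left(y - 12\right) \left(p{\left(-3 \right)} f + \left(-5 + D{\left(-3 \right)}\right) \left(-4\right)\right) = \left(- \frac{1}{1092} - 12\right) \left(5 \cdot 4 + \left(-5 + 0\right) \left(-4\right)\right) = - \frac{13105 \left(20 - -20\right)}{1092} = - \frac{13105 \left(20 + 20\right)}{1092} = \left(- \frac{13105}{1092}\right) 40 = - \frac{131050}{273}$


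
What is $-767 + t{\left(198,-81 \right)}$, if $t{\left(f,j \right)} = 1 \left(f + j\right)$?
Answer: $-650$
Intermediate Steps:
$t{\left(f,j \right)} = f + j$
$-767 + t{\left(198,-81 \right)} = -767 + \left(198 - 81\right) = -767 + 117 = -650$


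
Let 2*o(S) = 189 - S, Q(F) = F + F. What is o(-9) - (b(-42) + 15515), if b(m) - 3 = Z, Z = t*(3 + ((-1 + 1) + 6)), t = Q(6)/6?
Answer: -15437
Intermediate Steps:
Q(F) = 2*F
t = 2 (t = (2*6)/6 = 12*(⅙) = 2)
o(S) = 189/2 - S/2 (o(S) = (189 - S)/2 = 189/2 - S/2)
Z = 18 (Z = 2*(3 + ((-1 + 1) + 6)) = 2*(3 + (0 + 6)) = 2*(3 + 6) = 2*9 = 18)
b(m) = 21 (b(m) = 3 + 18 = 21)
o(-9) - (b(-42) + 15515) = (189/2 - ½*(-9)) - (21 + 15515) = (189/2 + 9/2) - 1*15536 = 99 - 15536 = -15437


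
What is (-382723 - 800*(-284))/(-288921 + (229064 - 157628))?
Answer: 51841/72495 ≈ 0.71510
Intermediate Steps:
(-382723 - 800*(-284))/(-288921 + (229064 - 157628)) = (-382723 + 227200)/(-288921 + 71436) = -155523/(-217485) = -155523*(-1/217485) = 51841/72495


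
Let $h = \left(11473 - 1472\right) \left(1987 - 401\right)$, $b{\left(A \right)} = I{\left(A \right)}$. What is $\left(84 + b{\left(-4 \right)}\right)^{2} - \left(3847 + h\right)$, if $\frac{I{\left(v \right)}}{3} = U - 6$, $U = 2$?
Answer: $-15860249$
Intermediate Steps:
$I{\left(v \right)} = -12$ ($I{\left(v \right)} = 3 \left(2 - 6\right) = 3 \left(-4\right) = -12$)
$b{\left(A \right)} = -12$
$h = 15861586$ ($h = \left(11473 - 1472\right) 1586 = 10001 \cdot 1586 = 15861586$)
$\left(84 + b{\left(-4 \right)}\right)^{2} - \left(3847 + h\right) = \left(84 - 12\right)^{2} - 15865433 = 72^{2} - 15865433 = 5184 - 15865433 = -15860249$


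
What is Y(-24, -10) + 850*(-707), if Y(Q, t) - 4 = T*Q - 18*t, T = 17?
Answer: -601174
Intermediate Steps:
Y(Q, t) = 4 - 18*t + 17*Q (Y(Q, t) = 4 + (17*Q - 18*t) = 4 + (-18*t + 17*Q) = 4 - 18*t + 17*Q)
Y(-24, -10) + 850*(-707) = (4 - 18*(-10) + 17*(-24)) + 850*(-707) = (4 + 180 - 408) - 600950 = -224 - 600950 = -601174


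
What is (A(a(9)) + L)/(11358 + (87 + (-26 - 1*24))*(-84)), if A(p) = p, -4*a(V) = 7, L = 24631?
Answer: 32839/11000 ≈ 2.9854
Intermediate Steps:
a(V) = -7/4 (a(V) = -¼*7 = -7/4)
(A(a(9)) + L)/(11358 + (87 + (-26 - 1*24))*(-84)) = (-7/4 + 24631)/(11358 + (87 + (-26 - 1*24))*(-84)) = 98517/(4*(11358 + (87 + (-26 - 24))*(-84))) = 98517/(4*(11358 + (87 - 50)*(-84))) = 98517/(4*(11358 + 37*(-84))) = 98517/(4*(11358 - 3108)) = (98517/4)/8250 = (98517/4)*(1/8250) = 32839/11000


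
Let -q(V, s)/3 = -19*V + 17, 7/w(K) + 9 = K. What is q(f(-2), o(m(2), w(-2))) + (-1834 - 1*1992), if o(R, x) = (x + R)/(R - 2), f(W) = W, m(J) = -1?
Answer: -3991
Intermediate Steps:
w(K) = 7/(-9 + K)
o(R, x) = (R + x)/(-2 + R)
q(V, s) = -51 + 57*V (q(V, s) = -3*(-19*V + 17) = -3*(17 - 19*V) = -51 + 57*V)
q(f(-2), o(m(2), w(-2))) + (-1834 - 1*1992) = (-51 + 57*(-2)) + (-1834 - 1*1992) = (-51 - 114) + (-1834 - 1992) = -165 - 3826 = -3991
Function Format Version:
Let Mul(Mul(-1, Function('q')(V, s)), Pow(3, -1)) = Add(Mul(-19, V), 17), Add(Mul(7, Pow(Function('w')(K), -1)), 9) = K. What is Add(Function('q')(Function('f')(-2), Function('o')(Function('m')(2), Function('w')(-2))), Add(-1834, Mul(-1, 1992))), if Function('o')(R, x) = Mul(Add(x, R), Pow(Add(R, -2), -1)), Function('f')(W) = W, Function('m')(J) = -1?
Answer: -3991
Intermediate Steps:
Function('w')(K) = Mul(7, Pow(Add(-9, K), -1))
Function('o')(R, x) = Mul(Pow(Add(-2, R), -1), Add(R, x)) (Function('o')(R, x) = Mul(Add(R, x), Pow(Add(-2, R), -1)) = Mul(Pow(Add(-2, R), -1), Add(R, x)))
Function('q')(V, s) = Add(-51, Mul(57, V)) (Function('q')(V, s) = Mul(-3, Add(Mul(-19, V), 17)) = Mul(-3, Add(17, Mul(-19, V))) = Add(-51, Mul(57, V)))
Add(Function('q')(Function('f')(-2), Function('o')(Function('m')(2), Function('w')(-2))), Add(-1834, Mul(-1, 1992))) = Add(Add(-51, Mul(57, -2)), Add(-1834, Mul(-1, 1992))) = Add(Add(-51, -114), Add(-1834, -1992)) = Add(-165, -3826) = -3991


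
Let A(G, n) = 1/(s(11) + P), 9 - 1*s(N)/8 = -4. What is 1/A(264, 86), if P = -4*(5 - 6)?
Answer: 108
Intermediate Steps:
s(N) = 104 (s(N) = 72 - 8*(-4) = 72 + 32 = 104)
P = 4 (P = -4*(-1) = 4)
A(G, n) = 1/108 (A(G, n) = 1/(104 + 4) = 1/108)
1/A(264, 86) = 1/(1/108) = 108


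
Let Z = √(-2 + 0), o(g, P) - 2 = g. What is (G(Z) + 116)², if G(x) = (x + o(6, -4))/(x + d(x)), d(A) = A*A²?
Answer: 13193 + 920*I*√2 ≈ 13193.0 + 1301.1*I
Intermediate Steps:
o(g, P) = 2 + g
d(A) = A³
Z = I*√2 (Z = √(-2) = I*√2 ≈ 1.4142*I)
G(x) = (8 + x)/(x + x³) (G(x) = (x + (2 + 6))/(x + x³) = (x + 8)/(x + x³) = (8 + x)/(x + x³))
(G(Z) + 116)² = ((8 + I*√2)/(I*√2 + (I*√2)³) + 116)² = ((8 + I*√2)/(I*√2 - 2*I*√2) + 116)² = ((8 + I*√2)/((-I*√2)) + 116)² = ((I*√2/2)*(8 + I*√2) + 116)² = (I*√2*(8 + I*√2)/2 + 116)² = (116 + I*√2*(8 + I*√2)/2)²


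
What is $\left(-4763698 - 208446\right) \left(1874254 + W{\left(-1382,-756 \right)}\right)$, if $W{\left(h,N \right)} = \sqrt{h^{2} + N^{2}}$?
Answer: $-9319060780576 - 9944288 \sqrt{620365} \approx -9.3269 \cdot 10^{12}$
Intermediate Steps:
$W{\left(h,N \right)} = \sqrt{N^{2} + h^{2}}$
$\left(-4763698 - 208446\right) \left(1874254 + W{\left(-1382,-756 \right)}\right) = \left(-4763698 - 208446\right) \left(1874254 + \sqrt{\left(-756\right)^{2} + \left(-1382\right)^{2}}\right) = - 4972144 \left(1874254 + \sqrt{571536 + 1909924}\right) = - 4972144 \left(1874254 + \sqrt{2481460}\right) = - 4972144 \left(1874254 + 2 \sqrt{620365}\right) = -9319060780576 - 9944288 \sqrt{620365}$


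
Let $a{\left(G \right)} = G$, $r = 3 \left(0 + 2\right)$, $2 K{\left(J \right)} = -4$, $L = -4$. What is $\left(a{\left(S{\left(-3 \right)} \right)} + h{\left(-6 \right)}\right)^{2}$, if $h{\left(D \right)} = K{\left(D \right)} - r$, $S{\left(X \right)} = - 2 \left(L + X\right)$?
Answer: $36$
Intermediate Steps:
$K{\left(J \right)} = -2$ ($K{\left(J \right)} = \frac{1}{2} \left(-4\right) = -2$)
$r = 6$ ($r = 3 \cdot 2 = 6$)
$S{\left(X \right)} = 8 - 2 X$ ($S{\left(X \right)} = - 2 \left(-4 + X\right) = 8 - 2 X$)
$h{\left(D \right)} = -8$ ($h{\left(D \right)} = -2 - 6 = -8$)
$\left(a{\left(S{\left(-3 \right)} \right)} + h{\left(-6 \right)}\right)^{2} = \left(\left(8 - -6\right) - 8\right)^{2} = \left(\left(8 + 6\right) - 8\right)^{2} = \left(14 - 8\right)^{2} = 6^{2} = 36$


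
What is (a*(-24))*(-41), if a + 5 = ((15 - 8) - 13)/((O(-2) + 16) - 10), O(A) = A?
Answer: -6396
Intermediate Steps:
a = -13/2 (a = -5 + ((15 - 8) - 13)/((-2 + 16) - 10) = -5 + (7 - 13)/(14 - 10) = -5 - 6/4 = -5 - 6*¼ = -5 - 3/2 = -13/2 ≈ -6.5000)
(a*(-24))*(-41) = -13/2*(-24)*(-41) = 156*(-41) = -6396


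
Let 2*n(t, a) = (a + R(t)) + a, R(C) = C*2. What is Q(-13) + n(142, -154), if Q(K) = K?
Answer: -25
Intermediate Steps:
R(C) = 2*C
n(t, a) = a + t (n(t, a) = ((a + 2*t) + a)/2 = (2*a + 2*t)/2 = a + t)
Q(-13) + n(142, -154) = -13 + (-154 + 142) = -13 - 12 = -25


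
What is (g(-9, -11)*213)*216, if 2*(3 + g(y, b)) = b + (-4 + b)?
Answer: -736128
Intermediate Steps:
g(y, b) = -5 + b (g(y, b) = -3 + (b + (-4 + b))/2 = -3 + (-4 + 2*b)/2 = -3 + (-2 + b) = -5 + b)
(g(-9, -11)*213)*216 = ((-5 - 11)*213)*216 = -16*213*216 = -3408*216 = -736128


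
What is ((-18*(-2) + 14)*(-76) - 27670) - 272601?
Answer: -304071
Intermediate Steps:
((-18*(-2) + 14)*(-76) - 27670) - 272601 = ((36 + 14)*(-76) - 27670) - 272601 = (50*(-76) - 27670) - 272601 = (-3800 - 27670) - 272601 = -31470 - 272601 = -304071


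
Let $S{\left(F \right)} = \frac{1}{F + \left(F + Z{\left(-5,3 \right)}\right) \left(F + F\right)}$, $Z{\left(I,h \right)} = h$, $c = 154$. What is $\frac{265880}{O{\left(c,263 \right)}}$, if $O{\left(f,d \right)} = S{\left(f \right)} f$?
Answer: $83752200$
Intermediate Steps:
$S{\left(F \right)} = \frac{1}{F + 2 F \left(3 + F\right)}$ ($S{\left(F \right)} = \frac{1}{F + \left(F + 3\right) \left(F + F\right)} = \frac{1}{F + \left(3 + F\right) 2 F} = \frac{1}{F + 2 F \left(3 + F\right)}$)
$O{\left(f,d \right)} = \frac{1}{7 + 2 f}$ ($O{\left(f,d \right)} = \frac{1}{f \left(7 + 2 f\right)} f = \frac{1}{7 + 2 f}$)
$\frac{265880}{O{\left(c,263 \right)}} = \frac{265880}{\frac{1}{7 + 2 \cdot 154}} = \frac{265880}{\frac{1}{7 + 308}} = \frac{265880}{\frac{1}{315}} = 265880 \frac{1}{\frac{1}{315}} = 265880 \cdot 315 = 83752200$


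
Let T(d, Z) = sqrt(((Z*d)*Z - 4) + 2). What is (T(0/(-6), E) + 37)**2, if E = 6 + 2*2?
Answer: (37 + I*sqrt(2))**2 ≈ 1367.0 + 104.65*I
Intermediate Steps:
E = 10 (E = 6 + 4 = 10)
T(d, Z) = sqrt(-2 + d*Z**2) (T(d, Z) = sqrt((d*Z**2 - 4) + 2) = sqrt((-4 + d*Z**2) + 2) = sqrt(-2 + d*Z**2))
(T(0/(-6), E) + 37)**2 = (sqrt(-2 + (0/(-6))*10**2) + 37)**2 = (sqrt(-2 + (0*(-1/6))*100) + 37)**2 = (sqrt(-2 + 0*100) + 37)**2 = (sqrt(-2 + 0) + 37)**2 = (sqrt(-2) + 37)**2 = (I*sqrt(2) + 37)**2 = (37 + I*sqrt(2))**2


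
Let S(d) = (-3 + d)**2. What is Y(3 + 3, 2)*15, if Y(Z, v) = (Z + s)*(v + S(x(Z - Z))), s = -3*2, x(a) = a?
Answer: 0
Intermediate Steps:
s = -6
Y(Z, v) = (-6 + Z)*(9 + v) (Y(Z, v) = (Z - 6)*(v + (-3 + (Z - Z))**2) = (-6 + Z)*(v + (-3 + 0)**2) = (-6 + Z)*(v + (-3)**2) = (-6 + Z)*(v + 9) = (-6 + Z)*(9 + v))
Y(3 + 3, 2)*15 = (-54 - 6*2 + 9*(3 + 3) + (3 + 3)*2)*15 = (-54 - 12 + 9*6 + 6*2)*15 = (-54 - 12 + 54 + 12)*15 = 0*15 = 0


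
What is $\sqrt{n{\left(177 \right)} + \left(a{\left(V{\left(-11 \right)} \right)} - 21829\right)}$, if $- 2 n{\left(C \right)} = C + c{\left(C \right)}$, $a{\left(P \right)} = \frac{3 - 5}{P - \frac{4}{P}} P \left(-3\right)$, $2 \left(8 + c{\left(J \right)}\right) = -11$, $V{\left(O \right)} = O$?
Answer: $\frac{i \sqrt{133267251}}{78} \approx 148.0 i$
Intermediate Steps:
$c{\left(J \right)} = - \frac{27}{2}$ ($c{\left(J \right)} = -8 + \frac{1}{2} \left(-11\right) = -8 - \frac{11}{2} = - \frac{27}{2}$)
$a{\left(P \right)} = \frac{6 P}{P - \frac{4}{P}}$ ($a{\left(P \right)} = - \frac{2}{P - \frac{4}{P}} P \left(-3\right) = - \frac{2 P}{P - \frac{4}{P}} \left(-3\right) = \frac{6 P}{P - \frac{4}{P}}$)
$n{\left(C \right)} = \frac{27}{4} - \frac{C}{2}$ ($n{\left(C \right)} = - \frac{C - \frac{27}{2}}{2} = - \frac{- \frac{27}{2} + C}{2} = \frac{27}{4} - \frac{C}{2}$)
$\sqrt{n{\left(177 \right)} + \left(a{\left(V{\left(-11 \right)} \right)} - 21829\right)} = \sqrt{\left(\frac{27}{4} - \frac{177}{2}\right) - \left(21829 - \frac{6 \left(-11\right)^{2}}{-4 + \left(-11\right)^{2}}\right)} = \sqrt{\left(\frac{27}{4} - \frac{177}{2}\right) - \left(21829 - \frac{726}{-4 + 121}\right)} = \sqrt{- \frac{327}{4} - \left(21829 - \frac{726}{117}\right)} = \sqrt{- \frac{327}{4} - \left(21829 - \frac{242}{39}\right)} = \sqrt{- \frac{327}{4} + \left(\frac{242}{39} - 21829\right)} = \sqrt{- \frac{327}{4} - \frac{851089}{39}} = \sqrt{- \frac{3417109}{156}} = \frac{i \sqrt{133267251}}{78}$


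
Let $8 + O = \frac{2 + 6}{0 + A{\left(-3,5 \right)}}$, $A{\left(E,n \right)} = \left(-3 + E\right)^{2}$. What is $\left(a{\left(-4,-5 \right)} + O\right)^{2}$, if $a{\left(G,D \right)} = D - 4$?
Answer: $\frac{22801}{81} \approx 281.49$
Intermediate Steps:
$a{\left(G,D \right)} = -4 + D$ ($a{\left(G,D \right)} = D - 4 = -4 + D$)
$O = - \frac{70}{9}$ ($O = -8 + \frac{2 + 6}{0 + \left(-3 - 3\right)^{2}} = -8 + \frac{8}{0 + \left(-6\right)^{2}} = -8 + \frac{8}{0 + 36} = -8 + \frac{8}{36} = -8 + 8 \cdot \frac{1}{36} = -8 + \frac{2}{9} = - \frac{70}{9} \approx -7.7778$)
$\left(a{\left(-4,-5 \right)} + O\right)^{2} = \left(\left(-4 - 5\right) - \frac{70}{9}\right)^{2} = \left(-9 - \frac{70}{9}\right)^{2} = \left(- \frac{151}{9}\right)^{2} = \frac{22801}{81}$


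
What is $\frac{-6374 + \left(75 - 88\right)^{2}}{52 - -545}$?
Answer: $- \frac{6205}{597} \approx -10.394$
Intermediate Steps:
$\frac{-6374 + \left(75 - 88\right)^{2}}{52 - -545} = \frac{-6374 + \left(-13\right)^{2}}{52 + \left(594 - 49\right)} = \frac{-6374 + 169}{52 + 545} = - \frac{6205}{597}$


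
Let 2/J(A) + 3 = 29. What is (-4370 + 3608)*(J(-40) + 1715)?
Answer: -16989552/13 ≈ -1.3069e+6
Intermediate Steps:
J(A) = 1/13 (J(A) = 2/(-3 + 29) = 2/26 = 2*(1/26) = 1/13)
(-4370 + 3608)*(J(-40) + 1715) = (-4370 + 3608)*(1/13 + 1715) = -762*22296/13 = -16989552/13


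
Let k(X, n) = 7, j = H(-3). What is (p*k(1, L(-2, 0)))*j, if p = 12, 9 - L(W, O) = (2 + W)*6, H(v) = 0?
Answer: 0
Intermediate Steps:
L(W, O) = -3 - 6*W (L(W, O) = 9 - (2 + W)*6 = 9 - (12 + 6*W) = 9 + (-12 - 6*W) = -3 - 6*W)
j = 0
(p*k(1, L(-2, 0)))*j = (12*7)*0 = 84*0 = 0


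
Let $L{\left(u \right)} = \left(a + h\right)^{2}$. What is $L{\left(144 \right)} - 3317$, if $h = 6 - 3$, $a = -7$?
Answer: $-3301$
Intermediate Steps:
$h = 3$ ($h = 6 - 3 = 3$)
$L{\left(u \right)} = 16$ ($L{\left(u \right)} = \left(-7 + 3\right)^{2} = \left(-4\right)^{2} = 16$)
$L{\left(144 \right)} - 3317 = 16 - 3317 = -3301$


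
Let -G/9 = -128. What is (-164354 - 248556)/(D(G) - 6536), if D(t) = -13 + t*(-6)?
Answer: 412910/13461 ≈ 30.675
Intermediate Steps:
G = 1152 (G = -9*(-128) = 1152)
D(t) = -13 - 6*t
(-164354 - 248556)/(D(G) - 6536) = (-164354 - 248556)/((-13 - 6*1152) - 6536) = -412910/((-13 - 6912) - 6536) = -412910/(-6925 - 6536) = -412910/(-13461) = -412910*(-1/13461) = 412910/13461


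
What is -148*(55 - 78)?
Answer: 3404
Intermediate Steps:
-148*(55 - 78) = -148*(-23) = 3404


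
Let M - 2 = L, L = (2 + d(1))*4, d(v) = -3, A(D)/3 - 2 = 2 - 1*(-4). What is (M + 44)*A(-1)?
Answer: 1008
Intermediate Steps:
A(D) = 24 (A(D) = 6 + 3*(2 - 1*(-4)) = 6 + 3*(2 + 4) = 6 + 3*6 = 6 + 18 = 24)
L = -4 (L = (2 - 3)*4 = -1*4 = -4)
M = -2 (M = 2 - 4 = -2)
(M + 44)*A(-1) = (-2 + 44)*24 = 42*24 = 1008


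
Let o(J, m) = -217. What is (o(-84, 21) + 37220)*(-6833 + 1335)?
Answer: -203442494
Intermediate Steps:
(o(-84, 21) + 37220)*(-6833 + 1335) = (-217 + 37220)*(-6833 + 1335) = 37003*(-5498) = -203442494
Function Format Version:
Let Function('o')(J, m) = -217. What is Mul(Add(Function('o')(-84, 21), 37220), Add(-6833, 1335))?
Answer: -203442494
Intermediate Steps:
Mul(Add(Function('o')(-84, 21), 37220), Add(-6833, 1335)) = Mul(Add(-217, 37220), Add(-6833, 1335)) = Mul(37003, -5498) = -203442494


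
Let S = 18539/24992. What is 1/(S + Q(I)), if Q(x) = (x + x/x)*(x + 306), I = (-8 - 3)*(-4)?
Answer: 24992/393642539 ≈ 6.3489e-5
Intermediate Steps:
I = 44 (I = -11*(-4) = 44)
Q(x) = (1 + x)*(306 + x) (Q(x) = (x + 1)*(306 + x) = (1 + x)*(306 + x))
S = 18539/24992 (S = 18539*(1/24992) = 18539/24992 ≈ 0.74180)
1/(S + Q(I)) = 1/(18539/24992 + (306 + 44² + 307*44)) = 1/(18539/24992 + (306 + 1936 + 13508)) = 1/(18539/24992 + 15750) = 1/(393642539/24992) = 24992/393642539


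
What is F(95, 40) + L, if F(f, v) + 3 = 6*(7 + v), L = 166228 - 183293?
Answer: -16786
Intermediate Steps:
L = -17065
F(f, v) = 39 + 6*v (F(f, v) = -3 + 6*(7 + v) = -3 + (42 + 6*v) = 39 + 6*v)
F(95, 40) + L = (39 + 6*40) - 17065 = (39 + 240) - 17065 = 279 - 17065 = -16786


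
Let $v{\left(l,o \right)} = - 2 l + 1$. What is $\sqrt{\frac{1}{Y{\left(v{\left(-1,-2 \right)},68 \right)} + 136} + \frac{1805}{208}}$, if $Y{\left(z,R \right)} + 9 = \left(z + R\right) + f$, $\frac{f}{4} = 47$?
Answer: $\frac{\sqrt{874308721}}{10036} \approx 2.9463$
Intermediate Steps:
$f = 188$ ($f = 4 \cdot 47 = 188$)
$v{\left(l,o \right)} = 1 - 2 l$
$Y{\left(z,R \right)} = 179 + R + z$ ($Y{\left(z,R \right)} = -9 + \left(\left(z + R\right) + 188\right) = -9 + \left(\left(R + z\right) + 188\right) = -9 + \left(188 + R + z\right) = 179 + R + z$)
$\sqrt{\frac{1}{Y{\left(v{\left(-1,-2 \right)},68 \right)} + 136} + \frac{1805}{208}} = \sqrt{\frac{1}{\left(179 + 68 + \left(1 - -2\right)\right) + 136} + \frac{1805}{208}} = \sqrt{\frac{1}{\left(179 + 68 + \left(1 + 2\right)\right) + 136} + 1805 \cdot \frac{1}{208}} = \sqrt{\frac{1}{\left(179 + 68 + 3\right) + 136} + \frac{1805}{208}} = \sqrt{\frac{1}{250 + 136} + \frac{1805}{208}} = \sqrt{\frac{1}{386} + \frac{1805}{208}} = \sqrt{\frac{348469}{40144}} = \frac{\sqrt{874308721}}{10036}$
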